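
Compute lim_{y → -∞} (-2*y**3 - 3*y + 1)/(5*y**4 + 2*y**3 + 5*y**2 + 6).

0

The denominator has degree 4 and the numerator degree 3. Dividing numerator and denominator by y^4 sends every term to 0 except the leading denominator term, so the limit is 0.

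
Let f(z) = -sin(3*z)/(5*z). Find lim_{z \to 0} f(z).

-3/5

Substitution gives 0/0.
Write it as (3/(-5))·sin(3z)/(3z); since sin(u)/u → 1, the limit is -3/5.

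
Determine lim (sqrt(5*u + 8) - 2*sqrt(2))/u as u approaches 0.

A 0/0 form; rationalise with √(8 + 5u) + √8. This collapses the numerator to 5u, leaving 5/(√(8 + 5u) + √8) → 5/(2√8) = 5*√(2)/8.

5*√(2)/8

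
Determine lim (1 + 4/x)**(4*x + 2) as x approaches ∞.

e^(16)

Write it as [(1 + 4/x)^x]^(4) · (1 + 4/x)^(2). The bracketed term tends to e^(4) and the second factor to 1, so the limit is e^(16).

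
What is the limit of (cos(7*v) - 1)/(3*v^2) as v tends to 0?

Direct substitution gives 0/0.
Apply L'Hôpital: lim (-7*sin(7*v))/(6*v), still 0/0.
After 2 applications of L'Hôpital's rule the quotient is (-49*cos(7*v))/(6); substituting v = 0 gives -49/6.

-49/6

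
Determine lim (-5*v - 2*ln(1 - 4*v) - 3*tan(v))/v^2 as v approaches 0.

Substitution gives 0/0 (the numerator vanishes to order 2).
Expand each term to order v^2: the coefficient of v^2 in -2·ln(1 - 4v) is 16 and in -3·tan(v) is 0.
Lower-order terms cancel with the polynomial part, so the numerator is (16)·v^2 + o(v^2), and the limit is (16)/(1) = 16.

16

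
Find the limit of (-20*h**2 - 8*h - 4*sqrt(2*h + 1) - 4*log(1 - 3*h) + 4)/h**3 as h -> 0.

Substitution gives 0/0 (the numerator vanishes to order 3).
Expand each term to order h^3: the coefficient of h^3 in -4·ln(1 - 3h) is 36 and in -4·√(1 + 2h) is -2.
Lower-order terms cancel with the polynomial part, so the numerator is (34)·h^3 + o(h^3), and the limit is (34)/(1) = 34.

34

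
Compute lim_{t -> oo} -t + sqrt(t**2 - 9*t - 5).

-9/2

This has the form ∞ − ∞. Multiply and divide by the conjugate √(t^2 - 9*t - 5) + t.
That gives (-9t - 5) / (√(t^2 - 9*t - 5) + t).
Divide numerator and denominator by t: the limit is -9/(2·1) = -9/2.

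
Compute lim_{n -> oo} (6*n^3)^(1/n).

Base → ∞ and exponent → 0: an ∞^0 form.
Take logs: (1/n)·ln(6·n^3) = (ln 6 + 3·ln n)/n → 0.
So the limit is e^0 = 1.

1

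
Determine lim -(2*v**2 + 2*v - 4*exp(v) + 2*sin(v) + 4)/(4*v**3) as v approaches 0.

1/4

Substitution gives 0/0; apply L'Hôpital's rule 3 times.
After differentiating numerator and denominator 3 times the quotient is (-4*e^(v) - 2*cos(v))/(-24); at v = 0 this is 1/4.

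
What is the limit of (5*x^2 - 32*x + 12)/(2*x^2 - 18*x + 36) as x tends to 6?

Since x = 6 makes numerator and denominator zero, (x - 6) divides both.
Cancelling it gives (5*x - 2)/(2*x - 6); now plug in x = 6 to get 14/3.

14/3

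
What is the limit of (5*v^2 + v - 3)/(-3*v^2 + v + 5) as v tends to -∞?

-5/3

Numerator and denominator both have degree 2.
Dividing every term by v^2, all lower-order terms vanish and the limit is the ratio of leading coefficients, 5/(-3) = -5/3.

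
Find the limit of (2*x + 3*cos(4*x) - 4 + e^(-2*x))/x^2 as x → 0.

-22

Substitution gives 0/0 (the numerator vanishes to order 2).
Expand each term to order x^2: the coefficient of x^2 in 3·cos(4x) is -24 and in e^(-2x) is 2.
Lower-order terms cancel with the polynomial part, so the numerator is (-22)·x^2 + o(x^2), and the limit is (-22)/(1) = -22.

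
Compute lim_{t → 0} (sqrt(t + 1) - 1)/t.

A 0/0 form; rationalise with √(1 + t) + √1. This collapses the numerator to t, leaving 1/(√(1 + t) + √1) → 1/(2√1) = 1/2.

1/2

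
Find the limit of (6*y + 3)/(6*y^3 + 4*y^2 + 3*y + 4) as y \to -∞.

The denominator has degree 3 and the numerator degree 1. Dividing numerator and denominator by y^3 sends every term to 0 except the leading denominator term, so the limit is 0.

0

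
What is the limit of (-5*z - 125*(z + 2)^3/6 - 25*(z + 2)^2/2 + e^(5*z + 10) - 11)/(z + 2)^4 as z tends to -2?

Direct substitution gives 0/0.
Apply L'Hôpital: lim (-25*z - 125*(z + 2)^2/2 + 5*e^(5*z + 10) - 55)/(4*(z + 2)^3), still 0/0.
Apply L'Hôpital: lim (-125*z + 25*e^(5*z + 10) - 275)/(12*(z + 2)^2), still 0/0.
Apply L'Hôpital: lim (125*e^(5*z + 10) - 125)/(24*z + 48), still 0/0.
After 4 applications of L'Hôpital's rule the quotient is (625*e^(5*z + 10))/(24); substituting z = -2 gives 625/24.

625/24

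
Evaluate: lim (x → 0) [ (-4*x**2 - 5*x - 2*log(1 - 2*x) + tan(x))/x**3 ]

17/3

Substitution gives 0/0 (the numerator vanishes to order 3).
Expand each term to order x^3: the coefficient of x^3 in tan(x) is 1/3 and in -2·ln(1 - 2x) is 16/3.
Lower-order terms cancel with the polynomial part, so the numerator is (17/3)·x^3 + o(x^3), and the limit is (17/3)/(1) = 17/3.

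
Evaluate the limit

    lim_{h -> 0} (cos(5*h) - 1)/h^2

Direct substitution gives 0/0.
Apply L'Hôpital: lim (-5*sin(5*h))/(2*h), still 0/0.
After 2 applications of L'Hôpital's rule the quotient is (-25*cos(5*h))/(2); substituting h = 0 gives -25/2.

-25/2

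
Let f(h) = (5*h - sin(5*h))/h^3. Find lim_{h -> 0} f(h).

Direct substitution gives 0/0.
Apply L'Hôpital: lim (5 - 5*cos(5*h))/(3*h^2), still 0/0.
Apply L'Hôpital: lim (25*sin(5*h))/(6*h), still 0/0.
After 3 applications of L'Hôpital's rule the quotient is (125*cos(5*h))/(6); substituting h = 0 gives 125/6.

125/6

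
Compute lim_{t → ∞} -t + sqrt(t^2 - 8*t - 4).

-4

This has the form ∞ − ∞. Multiply and divide by the conjugate √(t^2 - 8*t - 4) + t.
That gives (-8t - 4) / (√(t^2 - 8*t - 4) + t).
Divide numerator and denominator by t: the limit is -8/(2·1) = -4.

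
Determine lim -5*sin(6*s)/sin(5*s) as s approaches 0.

-6

Substitution gives 0/0.
Divide numerator and denominator by s: sin(6s)/s → 6 and sin(5s)/s → 5, so the limit is -5·6/5 = -6.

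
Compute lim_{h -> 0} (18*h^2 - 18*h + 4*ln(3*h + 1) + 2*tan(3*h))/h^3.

Substitution gives 0/0 (the numerator vanishes to order 3).
Expand each term to order h^3: the coefficient of h^3 in 4·ln(1 + 3h) is 36 and in 2·tan(3h) is 18.
Lower-order terms cancel with the polynomial part, so the numerator is (54)·h^3 + o(h^3), and the limit is (54)/(1) = 54.

54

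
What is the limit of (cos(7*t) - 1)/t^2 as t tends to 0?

-49/2

Direct substitution gives 0/0.
Apply L'Hôpital: lim (-7*sin(7*t))/(2*t), still 0/0.
After 2 applications of L'Hôpital's rule the quotient is (-49*cos(7*t))/(2); substituting t = 0 gives -49/2.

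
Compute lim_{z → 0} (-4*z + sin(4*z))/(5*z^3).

-32/15

Direct substitution gives 0/0.
Apply L'Hôpital: lim (4*cos(4*z) - 4)/(15*z^2), still 0/0.
Apply L'Hôpital: lim (-16*sin(4*z))/(30*z), still 0/0.
After 3 applications of L'Hôpital's rule the quotient is (-64*cos(4*z))/(30); substituting z = 0 gives -32/15.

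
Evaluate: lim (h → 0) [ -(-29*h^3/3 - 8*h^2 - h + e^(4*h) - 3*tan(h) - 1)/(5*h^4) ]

-32/15

Substitution gives 0/0; apply L'Hôpital's rule 4 times.
After differentiating numerator and denominator 4 times the quotient is (256*e^(4*h) - 72*tan(h)^5 - 120*tan(h)^3 - 48*tan(h))/(-120); at h = 0 this is -32/15.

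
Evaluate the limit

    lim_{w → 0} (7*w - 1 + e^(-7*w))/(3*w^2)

Direct substitution gives 0/0.
Apply L'Hôpital: lim (7 - 7*e^(-7*w))/(6*w), still 0/0.
After 2 applications of L'Hôpital's rule the quotient is (49*e^(-7*w))/(6); substituting w = 0 gives 49/6.

49/6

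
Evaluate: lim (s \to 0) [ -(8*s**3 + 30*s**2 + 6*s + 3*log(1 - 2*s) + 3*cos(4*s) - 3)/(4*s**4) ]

-5

Substitution gives 0/0; apply L'Hôpital's rule 4 times.
After differentiating numerator and denominator 4 times the quotient is (768*cos(4*s) - 288/(2*s - 1)^4)/(-96); at s = 0 this is -5.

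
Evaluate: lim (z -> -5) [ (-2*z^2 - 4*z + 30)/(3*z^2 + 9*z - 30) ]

At z = -5 both the top and bottom vanish — a removable singularity. Factoring out (z + 5) from each leaves (6 - 2*z)/(3*z - 6), which at z = -5 equals -16/21.

-16/21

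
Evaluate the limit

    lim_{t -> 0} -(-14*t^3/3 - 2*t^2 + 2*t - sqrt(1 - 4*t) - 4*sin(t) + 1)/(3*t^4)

-10/3

Substitution gives 0/0; apply L'Hôpital's rule 4 times.
After differentiating numerator and denominator 4 times the quotient is (-4*sin(t) + 240/(1 - 4*t)^(7/2))/(-72); at t = 0 this is -10/3.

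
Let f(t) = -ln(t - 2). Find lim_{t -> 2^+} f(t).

∞

As t → 2⁺, t - 2 → 0⁺ and ln(t - 2) → −∞.
Multiplying by -1 gives ∞.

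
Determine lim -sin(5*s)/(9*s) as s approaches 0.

-5/9

Substitution gives 0/0.
Write it as (5/(-9))·sin(5s)/(5s); since sin(u)/u → 1, the limit is -5/9.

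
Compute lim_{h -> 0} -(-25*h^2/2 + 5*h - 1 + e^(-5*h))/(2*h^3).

Direct substitution gives 0/0.
Apply L'Hôpital: lim (-25*h + 5 - 5*e^(-5*h))/(-6*h^2), still 0/0.
Apply L'Hôpital: lim (-25 + 25*e^(-5*h))/(-12*h), still 0/0.
After 3 applications of L'Hôpital's rule the quotient is (-125*e^(-5*h))/(-12); substituting h = 0 gives 125/12.

125/12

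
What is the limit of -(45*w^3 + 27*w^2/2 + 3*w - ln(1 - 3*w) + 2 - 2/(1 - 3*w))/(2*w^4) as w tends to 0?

567/8

Substitution gives 0/0 (the numerator vanishes to order 4).
Expand each term to order w^4: the coefficient of w^4 in -2·1/(1 - 3w) is -162 and in −ln(1 - 3w) is 81/4.
Lower-order terms cancel with the polynomial part, so the numerator is (-567/4)·w^4 + o(w^4), and the limit is (-567/4)/(-2) = 567/8.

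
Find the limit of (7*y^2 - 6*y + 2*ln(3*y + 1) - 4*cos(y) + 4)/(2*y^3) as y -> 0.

9

Substitution gives 0/0 (the numerator vanishes to order 3).
Expand each term to order y^3: the coefficient of y^3 in -4·cos(y) is 0 and in 2·ln(1 + 3y) is 18.
Lower-order terms cancel with the polynomial part, so the numerator is (18)·y^3 + o(y^3), and the limit is (18)/(2) = 9.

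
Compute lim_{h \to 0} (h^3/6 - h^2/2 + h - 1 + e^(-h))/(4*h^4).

1/96

Direct substitution gives 0/0.
Apply L'Hôpital: lim (h^2/2 - h + 1 - e^(-h))/(16*h^3), still 0/0.
Apply L'Hôpital: lim (h - 1 + e^(-h))/(48*h^2), still 0/0.
Apply L'Hôpital: lim (1 - e^(-h))/(96*h), still 0/0.
After 4 applications of L'Hôpital's rule the quotient is (e^(-h))/(96); substituting h = 0 gives 1/96.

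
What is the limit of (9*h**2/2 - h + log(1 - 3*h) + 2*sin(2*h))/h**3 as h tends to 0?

Substitution gives 0/0 (the numerator vanishes to order 3).
Expand each term to order h^3: the coefficient of h^3 in 2·sin(2h) is -8/3 and in ln(1 - 3h) is -9.
Lower-order terms cancel with the polynomial part, so the numerator is (-35/3)·h^3 + o(h^3), and the limit is (-35/3)/(1) = -35/3.

-35/3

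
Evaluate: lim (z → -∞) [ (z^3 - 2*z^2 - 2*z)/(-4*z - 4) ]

The numerator has higher degree (3 > 1); the quotient behaves like (1/(-4))·z^2 for large |z|.
As z → −∞ this diverges to -∞.

-∞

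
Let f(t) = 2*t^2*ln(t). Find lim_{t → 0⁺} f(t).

This is a 0·(−∞) form. Rewrite as 2·ln(t) / t^(−2) and apply L'Hôpital:
the derivative quotient is 2·(1/t) / (−2·t^(−3)) = (-2/2)·t^2 → 0.

0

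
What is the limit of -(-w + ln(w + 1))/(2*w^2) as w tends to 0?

1/4

Direct substitution gives 0/0.
Apply L'Hôpital: lim (-1 + 1/(w + 1))/(-4*w), still 0/0.
After 2 applications of L'Hôpital's rule the quotient is (-1/(w + 1)^2)/(-4); substituting w = 0 gives 1/4.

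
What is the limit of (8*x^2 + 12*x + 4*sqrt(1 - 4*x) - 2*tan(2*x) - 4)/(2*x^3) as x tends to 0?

-32/3

Substitution gives 0/0 (the numerator vanishes to order 3).
Expand each term to order x^3: the coefficient of x^3 in 4·√(1 - 4x) is -16 and in -2·tan(2x) is -16/3.
Lower-order terms cancel with the polynomial part, so the numerator is (-64/3)·x^3 + o(x^3), and the limit is (-64/3)/(2) = -32/3.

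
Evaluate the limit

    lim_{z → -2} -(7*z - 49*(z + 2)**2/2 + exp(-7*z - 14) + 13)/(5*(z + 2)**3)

343/30

Direct substitution gives 0/0.
Apply L'Hôpital: lim (-49*z - 7*e^(-7*z - 14) - 91)/(-15*(z + 2)^2), still 0/0.
Apply L'Hôpital: lim (49*e^(-7*z - 14) - 49)/(-30*z - 60), still 0/0.
After 3 applications of L'Hôpital's rule the quotient is (-343*e^(-7*z - 14))/(-30); substituting z = -2 gives 343/30.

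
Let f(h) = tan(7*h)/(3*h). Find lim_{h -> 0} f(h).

Substitution gives 0/0.
Since tan(u)/u → 1 as u → 0, tan(7h)/(7h) → 1 and the limit is 7/3.

7/3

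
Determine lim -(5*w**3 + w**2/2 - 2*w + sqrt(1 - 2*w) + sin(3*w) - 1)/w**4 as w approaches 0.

Substitution gives 0/0; apply L'Hôpital's rule 4 times.
After differentiating numerator and denominator 4 times the quotient is (81*sin(3*w) - 15/(1 - 2*w)^(7/2))/(-24); at w = 0 this is 5/8.

5/8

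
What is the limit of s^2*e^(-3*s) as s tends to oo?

Write as s^2/e^{3s}, an ∞/∞ form.
Exponential growth dominates any polynomial, so repeated L'Hôpital (or the standard result) gives 0.

0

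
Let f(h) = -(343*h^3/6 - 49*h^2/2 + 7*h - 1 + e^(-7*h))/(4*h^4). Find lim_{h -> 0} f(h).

-2401/96

Direct substitution gives 0/0.
Apply L'Hôpital: lim (343*h^2/2 - 49*h + 7 - 7*e^(-7*h))/(-16*h^3), still 0/0.
Apply L'Hôpital: lim (343*h - 49 + 49*e^(-7*h))/(-48*h^2), still 0/0.
Apply L'Hôpital: lim (343 - 343*e^(-7*h))/(-96*h), still 0/0.
After 4 applications of L'Hôpital's rule the quotient is (2401*e^(-7*h))/(-96); substituting h = 0 gives -2401/96.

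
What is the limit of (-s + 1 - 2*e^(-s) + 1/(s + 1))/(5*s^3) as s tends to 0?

-2/15

Substitution gives 0/0 (the numerator vanishes to order 3).
Expand each term to order s^3: the coefficient of s^3 in -2·e^(-s) is 1/3 and in 1/(1 + s) is -1.
Lower-order terms cancel with the polynomial part, so the numerator is (-2/3)·s^3 + o(s^3), and the limit is (-2/3)/(5) = -2/15.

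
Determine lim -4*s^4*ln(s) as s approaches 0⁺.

This is a 0·(−∞) form. Rewrite as -4·ln(s) / s^(−4) and apply L'Hôpital:
the derivative quotient is -4·(1/s) / (−4·s^(−5)) = (4/4)·s^4 → 0.

0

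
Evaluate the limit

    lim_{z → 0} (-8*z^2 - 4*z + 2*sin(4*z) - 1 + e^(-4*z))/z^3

Substitution gives 0/0 (the numerator vanishes to order 3).
Expand each term to order z^3: the coefficient of z^3 in 2·sin(4z) is -64/3 and in e^(-4z) is -32/3.
Lower-order terms cancel with the polynomial part, so the numerator is (-32)·z^3 + o(z^3), and the limit is (-32)/(1) = -32.

-32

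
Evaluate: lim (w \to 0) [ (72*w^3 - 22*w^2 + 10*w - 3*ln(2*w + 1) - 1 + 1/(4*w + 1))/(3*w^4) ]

268/3

Substitution gives 0/0; apply L'Hôpital's rule 4 times.
After differentiating numerator and denominator 4 times the quotient is (6144/(4*w + 1)^5 + 288/(2*w + 1)^4)/(72); at w = 0 this is 268/3.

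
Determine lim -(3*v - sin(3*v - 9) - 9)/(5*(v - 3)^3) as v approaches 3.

-9/10

Direct substitution gives 0/0.
Apply L'Hôpital: lim (3 - 3*cos(3*v - 9))/(-15*(v - 3)^2), still 0/0.
Apply L'Hôpital: lim (9*sin(3*v - 9))/(90 - 30*v), still 0/0.
After 3 applications of L'Hôpital's rule the quotient is (27*cos(3*v - 9))/(-30); substituting v = 3 gives -9/10.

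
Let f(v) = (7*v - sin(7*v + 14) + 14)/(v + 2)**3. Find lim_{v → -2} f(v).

343/6

Direct substitution gives 0/0.
Apply L'Hôpital: lim (7 - 7*cos(7*v + 14))/(3*(v + 2)^2), still 0/0.
Apply L'Hôpital: lim (49*sin(7*v + 14))/(6*v + 12), still 0/0.
After 3 applications of L'Hôpital's rule the quotient is (343*cos(7*v + 14))/(6); substituting v = -2 gives 343/6.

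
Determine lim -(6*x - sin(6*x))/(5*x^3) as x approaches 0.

-36/5

Direct substitution gives 0/0.
Apply L'Hôpital: lim (6 - 6*cos(6*x))/(-15*x^2), still 0/0.
Apply L'Hôpital: lim (36*sin(6*x))/(-30*x), still 0/0.
After 3 applications of L'Hôpital's rule the quotient is (216*cos(6*x))/(-30); substituting x = 0 gives -36/5.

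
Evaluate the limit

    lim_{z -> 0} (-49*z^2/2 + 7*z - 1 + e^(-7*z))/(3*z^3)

-343/18

Direct substitution gives 0/0.
Apply L'Hôpital: lim (-49*z + 7 - 7*e^(-7*z))/(9*z^2), still 0/0.
Apply L'Hôpital: lim (-49 + 49*e^(-7*z))/(18*z), still 0/0.
After 3 applications of L'Hôpital's rule the quotient is (-343*e^(-7*z))/(18); substituting z = 0 gives -343/18.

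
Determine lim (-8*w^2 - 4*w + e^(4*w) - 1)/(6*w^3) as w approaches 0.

Direct substitution gives 0/0.
Apply L'Hôpital: lim (-16*w + 4*e^(4*w) - 4)/(18*w^2), still 0/0.
Apply L'Hôpital: lim (16*e^(4*w) - 16)/(36*w), still 0/0.
After 3 applications of L'Hôpital's rule the quotient is (64*e^(4*w))/(36); substituting w = 0 gives 16/9.

16/9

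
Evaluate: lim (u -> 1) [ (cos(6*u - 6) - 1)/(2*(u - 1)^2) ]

-9

Direct substitution gives 0/0.
Apply L'Hôpital: lim (-6*sin(6*u - 6))/(4*u - 4), still 0/0.
After 2 applications of L'Hôpital's rule the quotient is (-36*cos(6*u - 6))/(4); substituting u = 1 gives -9.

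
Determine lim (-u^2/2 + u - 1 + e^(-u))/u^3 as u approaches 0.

Direct substitution gives 0/0.
Apply L'Hôpital: lim (-u + 1 - e^(-u))/(3*u^2), still 0/0.
Apply L'Hôpital: lim (-1 + e^(-u))/(6*u), still 0/0.
After 3 applications of L'Hôpital's rule the quotient is (-e^(-u))/(6); substituting u = 0 gives -1/6.

-1/6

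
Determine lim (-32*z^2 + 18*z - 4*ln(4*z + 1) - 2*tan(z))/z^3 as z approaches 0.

-86

Substitution gives 0/0 (the numerator vanishes to order 3).
Expand each term to order z^3: the coefficient of z^3 in -2·tan(z) is -2/3 and in -4·ln(1 + 4z) is -256/3.
Lower-order terms cancel with the polynomial part, so the numerator is (-86)·z^3 + o(z^3), and the limit is (-86)/(1) = -86.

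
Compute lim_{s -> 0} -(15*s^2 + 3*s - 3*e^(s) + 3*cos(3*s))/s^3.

Substitution gives 0/0; apply L'Hôpital's rule 3 times.
After differentiating numerator and denominator 3 times the quotient is (-3*e^(s) + 81*sin(3*s))/(-6); at s = 0 this is 1/2.

1/2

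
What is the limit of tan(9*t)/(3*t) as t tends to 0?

Substitution gives 0/0.
Since tan(u)/u → 1 as u → 0, tan(9t)/(9t) → 1 and the limit is 9/3 = 3.

3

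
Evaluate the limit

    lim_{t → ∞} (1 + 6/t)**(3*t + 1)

e^(18)

Let L be the limit and take ln: ln L = lim (3t + 1)·ln(1 + 6/t) = lim (3t + 1)·(6/t + O(1/t²)) = 18.
Hence L = e^(18).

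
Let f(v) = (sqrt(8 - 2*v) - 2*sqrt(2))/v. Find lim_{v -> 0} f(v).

A 0/0 form; rationalise with √(8 - 2v) + √8. This collapses the numerator to -2v, leaving -2/(√(8 - 2v) + √8) → -2/(2√8) = -√(2)/4.

-√(2)/4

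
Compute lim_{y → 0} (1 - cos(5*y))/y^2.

Substitution gives 0/0.
Use (1 − cos u)/u² → 1/2 with u = 5y: the limit is 5²/(2·1) = 25/2.

25/2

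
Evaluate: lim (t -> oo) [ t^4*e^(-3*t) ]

0

Write as t^4/e^{3t}, an ∞/∞ form.
Exponential growth dominates any polynomial, so repeated L'Hôpital (or the standard result) gives 0.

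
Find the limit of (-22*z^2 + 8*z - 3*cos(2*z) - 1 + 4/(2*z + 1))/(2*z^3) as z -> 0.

-16

Substitution gives 0/0 (the numerator vanishes to order 3).
Expand each term to order z^3: the coefficient of z^3 in -3·cos(2z) is 0 and in 4·1/(1 + 2z) is -32.
Lower-order terms cancel with the polynomial part, so the numerator is (-32)·z^3 + o(z^3), and the limit is (-32)/(2) = -16.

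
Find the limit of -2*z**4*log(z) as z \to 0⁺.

0

This is a 0·(−∞) form. Rewrite as -2·ln(z) / z^(−4) and apply L'Hôpital:
the derivative quotient is -2·(1/z) / (−4·z^(−5)) = (2/4)·z^4 → 0.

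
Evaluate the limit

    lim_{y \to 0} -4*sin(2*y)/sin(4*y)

Substitution gives 0/0.
Divide numerator and denominator by y: sin(2y)/y → 2 and sin(4y)/y → 4, so the limit is -4·2/4 = -2.

-2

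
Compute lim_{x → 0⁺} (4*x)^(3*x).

1

Base → 0⁺ and exponent → 0⁺: a 0^0 form.
Take logs: 3x·ln(4x). This is 0·(−∞); rewriting as ln(4x)/(1/(3x)) and applying L'Hôpital gives 0.
Hence the limit is e^0 = 1.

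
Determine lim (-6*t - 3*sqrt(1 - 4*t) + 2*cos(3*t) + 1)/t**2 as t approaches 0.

-3

Substitution gives 0/0 (the numerator vanishes to order 2).
Expand each term to order t^2: the coefficient of t^2 in -3·√(1 - 4t) is 6 and in 2·cos(3t) is -9.
Lower-order terms cancel with the polynomial part, so the numerator is (-3)·t^2 + o(t^2), and the limit is (-3)/(1) = -3.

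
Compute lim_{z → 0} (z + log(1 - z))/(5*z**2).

-1/10

Direct substitution gives 0/0.
Apply L'Hôpital: lim (1 - 1/(1 - z))/(10*z), still 0/0.
After 2 applications of L'Hôpital's rule the quotient is (-1/(1 - z)^2)/(10); substituting z = 0 gives -1/10.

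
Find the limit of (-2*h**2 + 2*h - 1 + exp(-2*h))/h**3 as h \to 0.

Direct substitution gives 0/0.
Apply L'Hôpital: lim (-4*h + 2 - 2*e^(-2*h))/(3*h^2), still 0/0.
Apply L'Hôpital: lim (-4 + 4*e^(-2*h))/(6*h), still 0/0.
After 3 applications of L'Hôpital's rule the quotient is (-8*e^(-2*h))/(6); substituting h = 0 gives -4/3.

-4/3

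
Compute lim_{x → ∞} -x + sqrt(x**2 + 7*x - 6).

7/2

This has the form ∞ − ∞. Multiply and divide by the conjugate √(x^2 + 7*x - 6) + x.
That gives (7x - 6) / (√(x^2 + 7*x - 6) + x).
Divide numerator and denominator by x: the limit is 7/(2·1) = 7/2.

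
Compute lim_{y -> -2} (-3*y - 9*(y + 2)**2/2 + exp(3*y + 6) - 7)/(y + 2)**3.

Direct substitution gives 0/0.
Apply L'Hôpital: lim (-9*y + 3*e^(3*y + 6) - 21)/(3*(y + 2)^2), still 0/0.
Apply L'Hôpital: lim (9*e^(3*y + 6) - 9)/(6*y + 12), still 0/0.
After 3 applications of L'Hôpital's rule the quotient is (27*e^(3*y + 6))/(6); substituting y = -2 gives 9/2.

9/2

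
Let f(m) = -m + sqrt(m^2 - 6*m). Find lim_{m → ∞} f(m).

An ∞ − ∞ form. Rationalising with the conjugate, the difference becomes (-6m) / (√(m^2 - 6*m) + m).
For large m the denominator behaves like 2·m, so the quotient tends to -6/2 = -3.

-3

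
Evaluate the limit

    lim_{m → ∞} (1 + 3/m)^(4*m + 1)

The base → 1 and the exponent → ∞: a 1^∞ form.
Take logarithms: (4m + 1)·ln(1 + 3/m). Since ln(1+u) ~ u for small u, this behaves like (4m)·(3/m) → 12.
So the limit is e^(12).

e^(12)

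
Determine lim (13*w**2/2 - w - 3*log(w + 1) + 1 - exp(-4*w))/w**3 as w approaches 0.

Substitution gives 0/0; apply L'Hôpital's rule 3 times.
After differentiating numerator and denominator 3 times the quotient is (64*e^(-4*w) - 6/(w + 1)^3)/(6); at w = 0 this is 29/3.

29/3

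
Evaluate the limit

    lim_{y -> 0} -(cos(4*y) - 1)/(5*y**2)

Direct substitution gives 0/0.
Apply L'Hôpital: lim (-4*sin(4*y))/(-10*y), still 0/0.
After 2 applications of L'Hôpital's rule the quotient is (-16*cos(4*y))/(-10); substituting y = 0 gives 8/5.

8/5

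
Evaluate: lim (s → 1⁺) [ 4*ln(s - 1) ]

-∞

As s → 1⁺, s - 1 → 0⁺ and ln(s - 1) → −∞.
Multiplying by 4 gives -∞.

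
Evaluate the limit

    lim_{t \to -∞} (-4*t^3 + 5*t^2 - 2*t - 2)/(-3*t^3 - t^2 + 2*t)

4/3

Numerator and denominator both have degree 3.
Dividing every term by t^3, all lower-order terms vanish and the limit is the ratio of leading coefficients, -4/(-3) = 4/3.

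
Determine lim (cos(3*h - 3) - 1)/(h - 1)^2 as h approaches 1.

Direct substitution gives 0/0.
Apply L'Hôpital: lim (-3*sin(3*h - 3))/(2*h - 2), still 0/0.
After 2 applications of L'Hôpital's rule the quotient is (-9*cos(3*h - 3))/(2); substituting h = 1 gives -9/2.

-9/2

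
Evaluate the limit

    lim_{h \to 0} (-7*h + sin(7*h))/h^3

-343/6

Direct substitution gives 0/0.
Apply L'Hôpital: lim (7*cos(7*h) - 7)/(3*h^2), still 0/0.
Apply L'Hôpital: lim (-49*sin(7*h))/(6*h), still 0/0.
After 3 applications of L'Hôpital's rule the quotient is (-343*cos(7*h))/(6); substituting h = 0 gives -343/6.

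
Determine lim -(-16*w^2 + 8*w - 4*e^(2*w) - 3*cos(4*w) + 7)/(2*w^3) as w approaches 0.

Substitution gives 0/0 (the numerator vanishes to order 3).
Expand each term to order w^3: the coefficient of w^3 in -4·e^(2w) is -16/3 and in -3·cos(4w) is 0.
Lower-order terms cancel with the polynomial part, so the numerator is (-16/3)·w^3 + o(w^3), and the limit is (-16/3)/(-2) = 8/3.

8/3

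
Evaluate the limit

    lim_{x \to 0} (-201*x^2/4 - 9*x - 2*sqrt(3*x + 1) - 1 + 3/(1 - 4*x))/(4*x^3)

1509/32

Substitution gives 0/0 (the numerator vanishes to order 3).
Expand each term to order x^3: the coefficient of x^3 in 3·1/(1 - 4x) is 192 and in -2·√(1 + 3x) is -27/8.
Lower-order terms cancel with the polynomial part, so the numerator is (1509/8)·x^3 + o(x^3), and the limit is (1509/8)/(4) = 1509/32.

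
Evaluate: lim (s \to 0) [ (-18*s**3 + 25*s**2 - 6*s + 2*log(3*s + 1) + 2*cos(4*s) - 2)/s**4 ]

Substitution gives 0/0 (the numerator vanishes to order 4).
Expand each term to order s^4: the coefficient of s^4 in 2·ln(1 + 3s) is -81/2 and in 2·cos(4s) is 64/3.
Lower-order terms cancel with the polynomial part, so the numerator is (-115/6)·s^4 + o(s^4), and the limit is (-115/6)/(1) = -115/6.

-115/6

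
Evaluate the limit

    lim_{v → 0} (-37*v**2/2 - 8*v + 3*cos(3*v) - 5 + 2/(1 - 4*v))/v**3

128

Substitution gives 0/0; apply L'Hôpital's rule 3 times.
After differentiating numerator and denominator 3 times the quotient is (81*sin(3*v) + 768/(4*v - 1)^4)/(6); at v = 0 this is 128.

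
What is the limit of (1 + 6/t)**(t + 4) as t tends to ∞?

e^(6)

The base → 1 and the exponent → ∞: a 1^∞ form.
Take logarithms: (t + 4)·ln(1 + 6/t). Since ln(1+u) ~ u for small u, this behaves like (t)·(6/t) → 6.
So the limit is e^(6).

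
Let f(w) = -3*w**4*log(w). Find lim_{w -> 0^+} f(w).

This is a 0·(−∞) form. Rewrite as -3·ln(w) / w^(−4) and apply L'Hôpital:
the derivative quotient is -3·(1/w) / (−4·w^(−5)) = (3/4)·w^4 → 0.

0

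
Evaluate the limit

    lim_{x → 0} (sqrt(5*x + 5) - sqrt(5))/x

√(5)/2

Substitution gives 0/0. Multiply numerator and denominator by the conjugate √(5 + 5x) + √5.
The numerator becomes (5 + 5x) − 5 = 5x, so the expression simplifies to 5/(√(5 + 5x) + √5).
Letting x → 0 gives 5/(2√5) = √(5)/2.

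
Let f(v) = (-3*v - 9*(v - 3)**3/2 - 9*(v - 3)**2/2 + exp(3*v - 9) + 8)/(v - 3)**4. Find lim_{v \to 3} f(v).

Direct substitution gives 0/0.
Apply L'Hôpital: lim (-9*v - 27*(v - 3)^2/2 + 3*e^(3*v - 9) + 24)/(4*(v - 3)^3), still 0/0.
Apply L'Hôpital: lim (-27*v + 9*e^(3*v - 9) + 72)/(12*(v - 3)^2), still 0/0.
Apply L'Hôpital: lim (27*e^(3*v - 9) - 27)/(24*v - 72), still 0/0.
After 4 applications of L'Hôpital's rule the quotient is (81*e^(3*v - 9))/(24); substituting v = 3 gives 27/8.

27/8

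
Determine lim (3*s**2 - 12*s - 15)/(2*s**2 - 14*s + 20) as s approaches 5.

At s = 5 both the top and bottom vanish — a removable singularity. Factoring out (s - 5) from each leaves (3*s + 3)/(2*s - 4), which at s = 5 equals 3.

3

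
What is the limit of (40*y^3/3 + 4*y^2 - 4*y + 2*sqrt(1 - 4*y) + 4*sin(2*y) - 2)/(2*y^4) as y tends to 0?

Substitution gives 0/0 (the numerator vanishes to order 4).
Expand each term to order y^4: the coefficient of y^4 in 4·sin(2y) is 0 and in 2·√(1 - 4y) is -20.
Lower-order terms cancel with the polynomial part, so the numerator is (-20)·y^4 + o(y^4), and the limit is (-20)/(2) = -10.

-10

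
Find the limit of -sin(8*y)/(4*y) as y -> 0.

-2

Substitution gives 0/0.
Write it as (8/(-4))·sin(8y)/(8y); since sin(u)/u → 1, the limit is -2.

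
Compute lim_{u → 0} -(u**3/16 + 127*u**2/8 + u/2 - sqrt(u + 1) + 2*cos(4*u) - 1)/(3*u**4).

-8207/1152

Substitution gives 0/0; apply L'Hôpital's rule 4 times.
After differentiating numerator and denominator 4 times the quotient is (512*cos(4*u) + 15/(16*(u + 1)^(7/2)))/(-72); at u = 0 this is -8207/1152.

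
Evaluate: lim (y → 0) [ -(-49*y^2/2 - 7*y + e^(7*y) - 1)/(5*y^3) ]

Direct substitution gives 0/0.
Apply L'Hôpital: lim (-49*y + 7*e^(7*y) - 7)/(-15*y^2), still 0/0.
Apply L'Hôpital: lim (49*e^(7*y) - 49)/(-30*y), still 0/0.
After 3 applications of L'Hôpital's rule the quotient is (343*e^(7*y))/(-30); substituting y = 0 gives -343/30.

-343/30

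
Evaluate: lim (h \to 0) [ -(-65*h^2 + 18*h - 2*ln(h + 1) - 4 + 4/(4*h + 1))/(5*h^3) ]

154/3

Substitution gives 0/0 (the numerator vanishes to order 3).
Expand each term to order h^3: the coefficient of h^3 in -2·ln(1 + h) is -2/3 and in 4·1/(1 + 4h) is -256.
Lower-order terms cancel with the polynomial part, so the numerator is (-770/3)·h^3 + o(h^3), and the limit is (-770/3)/(-5) = 154/3.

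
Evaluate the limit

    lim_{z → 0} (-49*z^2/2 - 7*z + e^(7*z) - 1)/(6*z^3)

Direct substitution gives 0/0.
Apply L'Hôpital: lim (-49*z + 7*e^(7*z) - 7)/(18*z^2), still 0/0.
Apply L'Hôpital: lim (49*e^(7*z) - 49)/(36*z), still 0/0.
After 3 applications of L'Hôpital's rule the quotient is (343*e^(7*z))/(36); substituting z = 0 gives 343/36.

343/36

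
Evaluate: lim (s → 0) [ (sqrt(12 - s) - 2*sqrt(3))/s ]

-√(3)/12

Substitution gives 0/0. Multiply numerator and denominator by the conjugate √(12 - s) + √12.
The numerator becomes (12 - s) − 12 = -s, so the expression simplifies to -1/(√(12 - s) + √12).
Letting s → 0 gives -1/(2√12) = -√(3)/12.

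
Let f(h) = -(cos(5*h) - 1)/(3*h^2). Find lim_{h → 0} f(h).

25/6

Direct substitution gives 0/0.
Apply L'Hôpital: lim (-5*sin(5*h))/(-6*h), still 0/0.
After 2 applications of L'Hôpital's rule the quotient is (-25*cos(5*h))/(-6); substituting h = 0 gives 25/6.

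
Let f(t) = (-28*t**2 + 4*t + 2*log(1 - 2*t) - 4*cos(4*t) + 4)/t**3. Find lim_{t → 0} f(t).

-16/3

Substitution gives 0/0; apply L'Hôpital's rule 3 times.
After differentiating numerator and denominator 3 times the quotient is (-256*sin(4*t) + 32/(2*t - 1)^3)/(6); at t = 0 this is -16/3.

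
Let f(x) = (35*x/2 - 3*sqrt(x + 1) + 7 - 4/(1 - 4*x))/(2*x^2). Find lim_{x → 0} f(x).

-509/16

Substitution gives 0/0 (the numerator vanishes to order 2).
Expand each term to order x^2: the coefficient of x^2 in -3·√(1 + x) is 3/8 and in -4·1/(1 - 4x) is -64.
Lower-order terms cancel with the polynomial part, so the numerator is (-509/8)·x^2 + o(x^2), and the limit is (-509/8)/(2) = -509/16.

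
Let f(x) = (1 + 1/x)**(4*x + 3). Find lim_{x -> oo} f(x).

Write it as [(1 + 1/x)^x]^(4) · (1 + 1/x)^(3). The bracketed term tends to e^(1) and the second factor to 1, so the limit is e^(4).

e^(4)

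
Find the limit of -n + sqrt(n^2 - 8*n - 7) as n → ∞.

-4

An ∞ − ∞ form. Rationalising with the conjugate, the difference becomes (-8n - 7) / (√(n^2 - 8*n - 7) + n).
For large n the denominator behaves like 2·n, so the quotient tends to -8/2 = -4.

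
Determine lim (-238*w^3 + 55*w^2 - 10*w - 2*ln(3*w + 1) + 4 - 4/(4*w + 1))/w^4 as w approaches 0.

Substitution gives 0/0; apply L'Hôpital's rule 4 times.
After differentiating numerator and denominator 4 times the quotient is (-24576/(4*w + 1)^5 + 972/(3*w + 1)^4)/(24); at w = 0 this is -1967/2.

-1967/2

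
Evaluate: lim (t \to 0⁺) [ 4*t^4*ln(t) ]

0

This is a 0·(−∞) form. Rewrite as 4·ln(t) / t^(−4) and apply L'Hôpital:
the derivative quotient is 4·(1/t) / (−4·t^(−5)) = (-4/4)·t^4 → 0.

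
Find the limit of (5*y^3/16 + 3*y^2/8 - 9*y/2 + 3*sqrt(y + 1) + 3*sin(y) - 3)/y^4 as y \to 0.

Substitution gives 0/0 (the numerator vanishes to order 4).
Expand each term to order y^4: the coefficient of y^4 in 3·sin(y) is 0 and in 3·√(1 + y) is -15/128.
Lower-order terms cancel with the polynomial part, so the numerator is (-15/128)·y^4 + o(y^4), and the limit is (-15/128)/(1) = -15/128.

-15/128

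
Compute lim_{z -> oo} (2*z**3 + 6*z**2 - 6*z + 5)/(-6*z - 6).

The numerator has higher degree (3 > 1); the quotient behaves like (2/(-6))·z^2 for large |z|.
As z → +∞ this diverges to -∞.

-∞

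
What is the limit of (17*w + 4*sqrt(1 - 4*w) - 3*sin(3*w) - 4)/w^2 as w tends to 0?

-8

Substitution gives 0/0; apply L'Hôpital's rule 2 times.
After differentiating numerator and denominator 2 times the quotient is (27*sin(3*w) - 16/(1 - 4*w)^(3/2))/(2); at w = 0 this is -8.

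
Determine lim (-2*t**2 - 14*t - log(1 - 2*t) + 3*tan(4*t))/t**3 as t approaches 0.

200/3

Substitution gives 0/0; apply L'Hôpital's rule 3 times.
After differentiating numerator and denominator 3 times the quotient is (1152*tan(4*t)^2/cos(4*t)^2 + 384/cos(4*t)^2 - 16/(2*t - 1)^3)/(6); at t = 0 this is 200/3.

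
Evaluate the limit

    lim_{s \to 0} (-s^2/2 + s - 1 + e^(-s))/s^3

-1/6

Direct substitution gives 0/0.
Apply L'Hôpital: lim (-s + 1 - e^(-s))/(3*s^2), still 0/0.
Apply L'Hôpital: lim (-1 + e^(-s))/(6*s), still 0/0.
After 3 applications of L'Hôpital's rule the quotient is (-e^(-s))/(6); substituting s = 0 gives -1/6.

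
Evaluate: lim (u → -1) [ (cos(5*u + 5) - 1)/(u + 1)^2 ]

Direct substitution gives 0/0.
Apply L'Hôpital: lim (-5*sin(5*u + 5))/(2*u + 2), still 0/0.
After 2 applications of L'Hôpital's rule the quotient is (-25*cos(5*u + 5))/(2); substituting u = -1 gives -25/2.

-25/2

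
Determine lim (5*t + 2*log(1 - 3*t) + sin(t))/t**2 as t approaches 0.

Substitution gives 0/0; apply L'Hôpital's rule 2 times.
After differentiating numerator and denominator 2 times the quotient is (-sin(t) - 18/(3*t - 1)^2)/(2); at t = 0 this is -9.

-9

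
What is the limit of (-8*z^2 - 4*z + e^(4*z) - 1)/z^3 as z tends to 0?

Direct substitution gives 0/0.
Apply L'Hôpital: lim (-16*z + 4*e^(4*z) - 4)/(3*z^2), still 0/0.
Apply L'Hôpital: lim (16*e^(4*z) - 16)/(6*z), still 0/0.
After 3 applications of L'Hôpital's rule the quotient is (64*e^(4*z))/(6); substituting z = 0 gives 32/3.

32/3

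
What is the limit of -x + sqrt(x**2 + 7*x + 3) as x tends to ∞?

7/2

An ∞ − ∞ form. Rationalising with the conjugate, the difference becomes (7x + 3) / (√(x^2 + 7*x + 3) + x).
For large x the denominator behaves like 2·x, so the quotient tends to 7/2 = 7/2.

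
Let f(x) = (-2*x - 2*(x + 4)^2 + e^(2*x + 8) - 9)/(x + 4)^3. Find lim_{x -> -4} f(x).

4/3

Direct substitution gives 0/0.
Apply L'Hôpital: lim (-4*x + 2*e^(2*x + 8) - 18)/(3*(x + 4)^2), still 0/0.
Apply L'Hôpital: lim (4*e^(2*x + 8) - 4)/(6*x + 24), still 0/0.
After 3 applications of L'Hôpital's rule the quotient is (8*e^(2*x + 8))/(6); substituting x = -4 gives 4/3.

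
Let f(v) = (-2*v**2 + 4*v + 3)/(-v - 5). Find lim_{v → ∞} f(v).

The numerator has higher degree (2 > 1); the quotient behaves like (-2/(-1))·v^1 for large |v|.
As v → +∞ this diverges to ∞.

∞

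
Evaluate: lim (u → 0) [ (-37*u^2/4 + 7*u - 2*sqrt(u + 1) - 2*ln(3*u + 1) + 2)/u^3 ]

Substitution gives 0/0 (the numerator vanishes to order 3).
Expand each term to order u^3: the coefficient of u^3 in -2·ln(1 + 3u) is -18 and in -2·√(1 + u) is -1/8.
Lower-order terms cancel with the polynomial part, so the numerator is (-145/8)·u^3 + o(u^3), and the limit is (-145/8)/(1) = -145/8.

-145/8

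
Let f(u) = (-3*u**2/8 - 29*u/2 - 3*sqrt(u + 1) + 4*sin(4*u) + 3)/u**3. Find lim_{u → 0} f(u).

Substitution gives 0/0 (the numerator vanishes to order 3).
Expand each term to order u^3: the coefficient of u^3 in -3·√(1 + u) is -3/16 and in 4·sin(4u) is -128/3.
Lower-order terms cancel with the polynomial part, so the numerator is (-2057/48)·u^3 + o(u^3), and the limit is (-2057/48)/(1) = -2057/48.

-2057/48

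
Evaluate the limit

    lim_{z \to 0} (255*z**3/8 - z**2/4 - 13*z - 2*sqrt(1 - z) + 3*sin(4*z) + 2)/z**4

Substitution gives 0/0 (the numerator vanishes to order 4).
Expand each term to order z^4: the coefficient of z^4 in 3·sin(4z) is 0 and in -2·√(1 - z) is 5/64.
Lower-order terms cancel with the polynomial part, so the numerator is (5/64)·z^4 + o(z^4), and the limit is (5/64)/(1) = 5/64.

5/64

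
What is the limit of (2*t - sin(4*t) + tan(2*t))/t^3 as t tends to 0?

40/3

Substitution gives 0/0; apply L'Hôpital's rule 3 times.
After differentiating numerator and denominator 3 times the quotient is (64*cos(4*t) + 48*tan(2*t)^4 + 64*tan(2*t)^2 + 16)/(6); at t = 0 this is 40/3.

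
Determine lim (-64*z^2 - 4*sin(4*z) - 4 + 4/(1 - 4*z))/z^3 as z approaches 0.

896/3

Substitution gives 0/0; apply L'Hôpital's rule 3 times.
After differentiating numerator and denominator 3 times the quotient is (256*cos(4*z) + 1536/(4*z - 1)^4)/(6); at z = 0 this is 896/3.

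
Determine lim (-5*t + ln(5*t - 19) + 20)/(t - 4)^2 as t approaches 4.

-25/2

Direct substitution gives 0/0.
Apply L'Hôpital: lim (-5 + 5/(5*t - 19))/(2*t - 8), still 0/0.
After 2 applications of L'Hôpital's rule the quotient is (-25/(5*t - 19)^2)/(2); substituting t = 4 gives -25/2.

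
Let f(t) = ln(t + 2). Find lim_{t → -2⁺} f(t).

As t → -2⁺, t + 2 → 0⁺ and ln(t + 2) → −∞.
Multiplying by 1 gives -∞.

-∞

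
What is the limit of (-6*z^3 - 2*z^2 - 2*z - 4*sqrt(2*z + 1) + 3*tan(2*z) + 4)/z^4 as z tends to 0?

Substitution gives 0/0 (the numerator vanishes to order 4).
Expand each term to order z^4: the coefficient of z^4 in 3·tan(2z) is 0 and in -4·√(1 + 2z) is 5/2.
Lower-order terms cancel with the polynomial part, so the numerator is (5/2)·z^4 + o(z^4), and the limit is (5/2)/(1) = 5/2.

5/2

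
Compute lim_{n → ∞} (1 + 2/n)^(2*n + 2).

e^(4)

Let L be the limit and take ln: ln L = lim (2n + 2)·ln(1 + 2/n) = lim (2n + 2)·(2/n + O(1/n²)) = 4.
Hence L = e^(4).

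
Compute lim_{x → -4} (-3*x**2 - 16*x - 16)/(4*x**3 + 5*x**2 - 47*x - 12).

Direct substitution gives 0/0, so factor. Both numerator and denominator have (x + 4) as a factor.
After cancelling, the expression reduces to (-3*x - 4)/(4*x^2 - 11*x - 3).
Substituting x = -4 gives 8/105.

8/105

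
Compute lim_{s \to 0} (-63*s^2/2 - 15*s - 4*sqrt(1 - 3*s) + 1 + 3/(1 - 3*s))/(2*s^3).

351/8

Substitution gives 0/0 (the numerator vanishes to order 3).
Expand each term to order s^3: the coefficient of s^3 in 3·1/(1 - 3s) is 81 and in -4·√(1 - 3s) is 27/4.
Lower-order terms cancel with the polynomial part, so the numerator is (351/4)·s^3 + o(s^3), and the limit is (351/4)/(2) = 351/8.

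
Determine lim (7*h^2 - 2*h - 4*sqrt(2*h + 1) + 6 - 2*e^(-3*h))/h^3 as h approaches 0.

7

Substitution gives 0/0; apply L'Hôpital's rule 3 times.
After differentiating numerator and denominator 3 times the quotient is (54*e^(-3*h) - 12/(2*h + 1)^(5/2))/(6); at h = 0 this is 7.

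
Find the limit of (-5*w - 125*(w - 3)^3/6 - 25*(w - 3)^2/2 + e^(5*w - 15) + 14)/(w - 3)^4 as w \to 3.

625/24

Direct substitution gives 0/0.
Apply L'Hôpital: lim (-25*w - 125*(w - 3)^2/2 + 5*e^(5*w - 15) + 70)/(4*(w - 3)^3), still 0/0.
Apply L'Hôpital: lim (-125*w + 25*e^(5*w - 15) + 350)/(12*(w - 3)^2), still 0/0.
Apply L'Hôpital: lim (125*e^(5*w - 15) - 125)/(24*w - 72), still 0/0.
After 4 applications of L'Hôpital's rule the quotient is (625*e^(5*w - 15))/(24); substituting w = 3 gives 625/24.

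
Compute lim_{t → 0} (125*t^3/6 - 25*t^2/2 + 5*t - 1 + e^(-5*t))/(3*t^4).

Direct substitution gives 0/0.
Apply L'Hôpital: lim (125*t^2/2 - 25*t + 5 - 5*e^(-5*t))/(12*t^3), still 0/0.
Apply L'Hôpital: lim (125*t - 25 + 25*e^(-5*t))/(36*t^2), still 0/0.
Apply L'Hôpital: lim (125 - 125*e^(-5*t))/(72*t), still 0/0.
After 4 applications of L'Hôpital's rule the quotient is (625*e^(-5*t))/(72); substituting t = 0 gives 625/72.

625/72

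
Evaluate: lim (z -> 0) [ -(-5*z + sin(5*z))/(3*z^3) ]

125/18

Direct substitution gives 0/0.
Apply L'Hôpital: lim (5*cos(5*z) - 5)/(-9*z^2), still 0/0.
Apply L'Hôpital: lim (-25*sin(5*z))/(-18*z), still 0/0.
After 3 applications of L'Hôpital's rule the quotient is (-125*cos(5*z))/(-18); substituting z = 0 gives 125/18.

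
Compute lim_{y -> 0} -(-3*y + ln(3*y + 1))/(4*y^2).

9/8

Direct substitution gives 0/0.
Apply L'Hôpital: lim (-3 + 3/(3*y + 1))/(-8*y), still 0/0.
After 2 applications of L'Hôpital's rule the quotient is (-9/(3*y + 1)^2)/(-8); substituting y = 0 gives 9/8.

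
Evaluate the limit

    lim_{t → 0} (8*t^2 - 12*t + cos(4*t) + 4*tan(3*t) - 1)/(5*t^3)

Substitution gives 0/0 (the numerator vanishes to order 3).
Expand each term to order t^3: the coefficient of t^3 in 4·tan(3t) is 36 and in cos(4t) is 0.
Lower-order terms cancel with the polynomial part, so the numerator is (36)·t^3 + o(t^3), and the limit is (36)/(5) = 36/5.

36/5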